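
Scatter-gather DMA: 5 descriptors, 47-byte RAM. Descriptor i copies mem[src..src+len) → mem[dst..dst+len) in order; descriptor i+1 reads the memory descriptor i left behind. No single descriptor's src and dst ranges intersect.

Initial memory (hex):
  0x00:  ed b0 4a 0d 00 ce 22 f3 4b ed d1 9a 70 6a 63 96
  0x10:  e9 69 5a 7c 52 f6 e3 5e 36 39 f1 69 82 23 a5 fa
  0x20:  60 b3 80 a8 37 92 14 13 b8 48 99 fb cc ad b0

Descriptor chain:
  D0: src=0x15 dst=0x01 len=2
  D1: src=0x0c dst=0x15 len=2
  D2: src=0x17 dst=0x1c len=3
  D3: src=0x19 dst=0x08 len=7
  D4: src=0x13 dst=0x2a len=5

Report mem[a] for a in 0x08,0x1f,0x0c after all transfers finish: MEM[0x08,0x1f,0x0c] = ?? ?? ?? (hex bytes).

[0] 0x15->0x01 len=2 : f6 e3
[1] 0x0c->0x15 len=2 : 70 6a
[2] 0x17->0x1c len=3 : 5e 36 39
[3] 0x19->0x08 len=7 : 39 f1 69 5e 36 39 fa
[4] 0x13->0x2a len=5 : 7c 52 70 6a 5e
query mem[0x08]=0x39, mem[0x1f]=0xfa, mem[0x0c]=0x36

MEM[0x08,0x1f,0x0c] = 39 fa 36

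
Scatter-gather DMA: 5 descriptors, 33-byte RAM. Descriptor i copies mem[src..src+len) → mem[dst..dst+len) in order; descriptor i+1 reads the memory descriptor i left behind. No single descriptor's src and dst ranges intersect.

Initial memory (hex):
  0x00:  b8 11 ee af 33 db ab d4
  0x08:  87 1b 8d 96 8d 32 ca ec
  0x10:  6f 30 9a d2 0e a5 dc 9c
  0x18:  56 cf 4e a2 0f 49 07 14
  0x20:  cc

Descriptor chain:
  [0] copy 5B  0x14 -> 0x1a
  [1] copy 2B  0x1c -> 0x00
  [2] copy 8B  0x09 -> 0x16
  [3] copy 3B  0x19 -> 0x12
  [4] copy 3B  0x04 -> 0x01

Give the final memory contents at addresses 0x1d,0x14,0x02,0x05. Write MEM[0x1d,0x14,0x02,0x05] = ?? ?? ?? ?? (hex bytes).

MEM[0x1d,0x14,0x02,0x05] = 6f ca db db

D0: mem[0x1a..0x1e] <- [0e a5 dc 9c 56]
D1: mem[0x00..0x01] <- [dc 9c]
D2: mem[0x16..0x1d] <- [1b 8d 96 8d 32 ca ec 6f]
D3: mem[0x12..0x14] <- [8d 32 ca]
D4: mem[0x01..0x03] <- [33 db ab]
query mem[0x1d]=0x6f, mem[0x14]=0xca, mem[0x02]=0xdb, mem[0x05]=0xdb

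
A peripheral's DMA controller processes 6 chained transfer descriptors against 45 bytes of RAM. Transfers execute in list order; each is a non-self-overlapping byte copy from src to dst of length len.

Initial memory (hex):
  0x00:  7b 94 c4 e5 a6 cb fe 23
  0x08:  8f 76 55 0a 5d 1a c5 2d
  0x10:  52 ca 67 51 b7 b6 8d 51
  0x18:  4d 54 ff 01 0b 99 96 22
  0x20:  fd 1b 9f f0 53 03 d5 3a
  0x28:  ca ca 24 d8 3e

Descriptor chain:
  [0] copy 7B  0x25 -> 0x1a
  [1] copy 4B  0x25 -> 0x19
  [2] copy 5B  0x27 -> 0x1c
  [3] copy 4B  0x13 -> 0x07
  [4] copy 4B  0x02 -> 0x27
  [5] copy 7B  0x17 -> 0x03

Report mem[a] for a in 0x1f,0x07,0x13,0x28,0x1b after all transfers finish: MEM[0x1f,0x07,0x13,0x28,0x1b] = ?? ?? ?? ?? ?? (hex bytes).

MEM[0x1f,0x07,0x13,0x28,0x1b] = 24 3a 51 e5 3a

#0 dst[0x1a+7] := {0x03,0xd5,0x3a,0xca,0xca,0x24,0xd8}
#1 dst[0x19+4] := {0x03,0xd5,0x3a,0xca}
#2 dst[0x1c+5] := {0x3a,0xca,0xca,0x24,0xd8}
#3 dst[0x07+4] := {0x51,0xb7,0xb6,0x8d}
#4 dst[0x27+4] := {0xc4,0xe5,0xa6,0xcb}
#5 dst[0x03+7] := {0x51,0x4d,0x03,0xd5,0x3a,0x3a,0xca}
query mem[0x1f]=0x24, mem[0x07]=0x3a, mem[0x13]=0x51, mem[0x28]=0xe5, mem[0x1b]=0x3a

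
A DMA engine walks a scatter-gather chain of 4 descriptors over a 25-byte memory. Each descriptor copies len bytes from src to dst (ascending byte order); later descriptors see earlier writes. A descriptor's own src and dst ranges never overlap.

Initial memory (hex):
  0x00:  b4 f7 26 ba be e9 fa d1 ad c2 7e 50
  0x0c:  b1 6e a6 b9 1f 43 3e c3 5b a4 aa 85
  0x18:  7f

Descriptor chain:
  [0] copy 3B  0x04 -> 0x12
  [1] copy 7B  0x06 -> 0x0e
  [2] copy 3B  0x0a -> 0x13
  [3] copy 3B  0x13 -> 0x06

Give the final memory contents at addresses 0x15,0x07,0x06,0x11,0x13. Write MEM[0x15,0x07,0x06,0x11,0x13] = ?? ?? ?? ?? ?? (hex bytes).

MEM[0x15,0x07,0x06,0x11,0x13] = b1 50 7e c2 7e

  after D0: wrote 3B at 0x12 = bee9fa
  after D1: wrote 7B at 0x0e = fad1adc27e50b1
  after D2: wrote 3B at 0x13 = 7e50b1
  after D3: wrote 3B at 0x06 = 7e50b1
query mem[0x15]=0xb1, mem[0x07]=0x50, mem[0x06]=0x7e, mem[0x11]=0xc2, mem[0x13]=0x7e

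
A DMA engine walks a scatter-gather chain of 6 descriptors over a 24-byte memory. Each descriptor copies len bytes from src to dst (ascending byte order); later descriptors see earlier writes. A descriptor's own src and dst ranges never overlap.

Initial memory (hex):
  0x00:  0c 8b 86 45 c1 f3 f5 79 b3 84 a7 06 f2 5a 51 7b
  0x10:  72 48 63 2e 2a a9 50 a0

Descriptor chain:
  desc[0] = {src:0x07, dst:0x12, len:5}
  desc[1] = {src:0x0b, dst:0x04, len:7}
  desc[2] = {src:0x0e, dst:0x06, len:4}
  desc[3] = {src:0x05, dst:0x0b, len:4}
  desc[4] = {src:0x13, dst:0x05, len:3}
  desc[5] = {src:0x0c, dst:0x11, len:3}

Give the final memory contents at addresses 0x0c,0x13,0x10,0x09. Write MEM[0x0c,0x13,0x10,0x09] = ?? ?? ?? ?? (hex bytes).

MEM[0x0c,0x13,0x10,0x09] = 51 72 72 48

[0] 0x07->0x12 len=5 : 79 b3 84 a7 06
[1] 0x0b->0x04 len=7 : 06 f2 5a 51 7b 72 48
[2] 0x0e->0x06 len=4 : 51 7b 72 48
[3] 0x05->0x0b len=4 : f2 51 7b 72
[4] 0x13->0x05 len=3 : b3 84 a7
[5] 0x0c->0x11 len=3 : 51 7b 72
query mem[0x0c]=0x51, mem[0x13]=0x72, mem[0x10]=0x72, mem[0x09]=0x48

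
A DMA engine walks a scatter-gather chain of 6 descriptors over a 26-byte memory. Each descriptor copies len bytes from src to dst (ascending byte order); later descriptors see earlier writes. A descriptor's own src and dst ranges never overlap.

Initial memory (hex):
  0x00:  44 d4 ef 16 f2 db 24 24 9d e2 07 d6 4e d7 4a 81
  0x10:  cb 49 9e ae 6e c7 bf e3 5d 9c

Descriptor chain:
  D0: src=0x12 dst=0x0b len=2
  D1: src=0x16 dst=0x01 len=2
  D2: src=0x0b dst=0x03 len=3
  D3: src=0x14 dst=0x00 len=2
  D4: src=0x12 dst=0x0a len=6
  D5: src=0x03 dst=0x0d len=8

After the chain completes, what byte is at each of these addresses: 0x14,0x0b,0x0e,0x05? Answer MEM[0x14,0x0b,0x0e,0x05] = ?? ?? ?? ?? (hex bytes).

D0: mem[0x0b..0x0c] <- [9e ae]
D1: mem[0x01..0x02] <- [bf e3]
D2: mem[0x03..0x05] <- [9e ae d7]
D3: mem[0x00..0x01] <- [6e c7]
D4: mem[0x0a..0x0f] <- [9e ae 6e c7 bf e3]
D5: mem[0x0d..0x14] <- [9e ae d7 24 24 9d e2 9e]
query mem[0x14]=0x9e, mem[0x0b]=0xae, mem[0x0e]=0xae, mem[0x05]=0xd7

MEM[0x14,0x0b,0x0e,0x05] = 9e ae ae d7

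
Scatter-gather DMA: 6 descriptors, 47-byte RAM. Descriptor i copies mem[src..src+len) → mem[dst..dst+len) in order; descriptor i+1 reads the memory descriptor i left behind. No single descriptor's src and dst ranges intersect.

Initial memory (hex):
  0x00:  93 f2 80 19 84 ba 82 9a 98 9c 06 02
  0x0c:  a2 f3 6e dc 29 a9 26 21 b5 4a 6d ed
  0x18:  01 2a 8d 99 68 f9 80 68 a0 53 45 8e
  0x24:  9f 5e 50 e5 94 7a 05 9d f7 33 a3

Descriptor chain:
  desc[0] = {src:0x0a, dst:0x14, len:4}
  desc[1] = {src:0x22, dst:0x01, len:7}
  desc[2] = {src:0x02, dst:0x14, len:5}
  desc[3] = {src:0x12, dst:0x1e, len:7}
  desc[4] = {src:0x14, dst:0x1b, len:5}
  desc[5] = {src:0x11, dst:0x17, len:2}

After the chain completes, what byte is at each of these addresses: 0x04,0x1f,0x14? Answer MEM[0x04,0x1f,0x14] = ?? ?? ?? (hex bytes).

#0 dst[0x14+4] := {0x06,0x02,0xa2,0xf3}
#1 dst[0x01+7] := {0x45,0x8e,0x9f,0x5e,0x50,0xe5,0x94}
#2 dst[0x14+5] := {0x8e,0x9f,0x5e,0x50,0xe5}
#3 dst[0x1e+7] := {0x26,0x21,0x8e,0x9f,0x5e,0x50,0xe5}
#4 dst[0x1b+5] := {0x8e,0x9f,0x5e,0x50,0xe5}
#5 dst[0x17+2] := {0xa9,0x26}
query mem[0x04]=0x5e, mem[0x1f]=0xe5, mem[0x14]=0x8e

MEM[0x04,0x1f,0x14] = 5e e5 8e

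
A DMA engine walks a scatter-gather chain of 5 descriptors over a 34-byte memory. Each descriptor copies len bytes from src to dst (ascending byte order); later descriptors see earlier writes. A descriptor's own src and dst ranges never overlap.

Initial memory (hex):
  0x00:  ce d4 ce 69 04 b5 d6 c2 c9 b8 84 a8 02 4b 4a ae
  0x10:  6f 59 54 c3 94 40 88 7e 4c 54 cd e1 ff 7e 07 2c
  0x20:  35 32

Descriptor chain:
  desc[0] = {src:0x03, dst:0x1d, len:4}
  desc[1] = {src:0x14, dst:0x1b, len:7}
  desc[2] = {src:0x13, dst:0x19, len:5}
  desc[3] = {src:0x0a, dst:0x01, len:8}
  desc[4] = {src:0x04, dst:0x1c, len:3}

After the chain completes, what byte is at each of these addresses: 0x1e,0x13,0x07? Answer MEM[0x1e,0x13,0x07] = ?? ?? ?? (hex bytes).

MEM[0x1e,0x13,0x07] = ae c3 6f

  after D0: wrote 4B at 0x1d = 6904b5d6
  after D1: wrote 7B at 0x1b = 9440887e4c54cd
  after D2: wrote 5B at 0x19 = c39440887e
  after D3: wrote 8B at 0x01 = 84a8024b4aae6f59
  after D4: wrote 3B at 0x1c = 4b4aae
query mem[0x1e]=0xae, mem[0x13]=0xc3, mem[0x07]=0x6f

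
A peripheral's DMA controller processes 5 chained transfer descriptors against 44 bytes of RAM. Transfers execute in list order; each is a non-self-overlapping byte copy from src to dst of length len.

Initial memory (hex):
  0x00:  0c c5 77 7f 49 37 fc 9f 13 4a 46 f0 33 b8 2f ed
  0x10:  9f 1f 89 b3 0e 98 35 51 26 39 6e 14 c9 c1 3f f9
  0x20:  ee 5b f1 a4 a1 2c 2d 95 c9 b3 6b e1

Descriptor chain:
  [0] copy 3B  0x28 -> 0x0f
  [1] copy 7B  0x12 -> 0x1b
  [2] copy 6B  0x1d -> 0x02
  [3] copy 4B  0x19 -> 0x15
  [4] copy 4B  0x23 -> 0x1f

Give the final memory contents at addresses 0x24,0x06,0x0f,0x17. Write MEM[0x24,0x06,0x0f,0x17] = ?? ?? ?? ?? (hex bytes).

MEM[0x24,0x06,0x0f,0x17] = a1 26 c9 89

D0: mem[0x0f..0x11] <- [c9 b3 6b]
D1: mem[0x1b..0x21] <- [89 b3 0e 98 35 51 26]
D2: mem[0x02..0x07] <- [0e 98 35 51 26 f1]
D3: mem[0x15..0x18] <- [39 6e 89 b3]
D4: mem[0x1f..0x22] <- [a4 a1 2c 2d]
query mem[0x24]=0xa1, mem[0x06]=0x26, mem[0x0f]=0xc9, mem[0x17]=0x89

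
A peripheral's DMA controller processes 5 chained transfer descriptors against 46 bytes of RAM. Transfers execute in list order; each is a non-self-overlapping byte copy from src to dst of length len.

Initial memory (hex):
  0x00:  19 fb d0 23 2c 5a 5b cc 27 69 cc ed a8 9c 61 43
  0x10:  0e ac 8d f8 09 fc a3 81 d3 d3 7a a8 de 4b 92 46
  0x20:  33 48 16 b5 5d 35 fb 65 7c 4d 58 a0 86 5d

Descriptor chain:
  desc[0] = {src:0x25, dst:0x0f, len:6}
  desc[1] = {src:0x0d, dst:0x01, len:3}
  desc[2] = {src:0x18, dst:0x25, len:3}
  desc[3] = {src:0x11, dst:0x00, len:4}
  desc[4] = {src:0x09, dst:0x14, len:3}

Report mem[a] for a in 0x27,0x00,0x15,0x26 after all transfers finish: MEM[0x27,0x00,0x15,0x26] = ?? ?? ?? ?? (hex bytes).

MEM[0x27,0x00,0x15,0x26] = 7a 65 cc d3

  after D0: wrote 6B at 0x0f = 35fb657c4d58
  after D1: wrote 3B at 0x01 = 9c6135
  after D2: wrote 3B at 0x25 = d3d37a
  after D3: wrote 4B at 0x00 = 657c4d58
  after D4: wrote 3B at 0x14 = 69cced
query mem[0x27]=0x7a, mem[0x00]=0x65, mem[0x15]=0xcc, mem[0x26]=0xd3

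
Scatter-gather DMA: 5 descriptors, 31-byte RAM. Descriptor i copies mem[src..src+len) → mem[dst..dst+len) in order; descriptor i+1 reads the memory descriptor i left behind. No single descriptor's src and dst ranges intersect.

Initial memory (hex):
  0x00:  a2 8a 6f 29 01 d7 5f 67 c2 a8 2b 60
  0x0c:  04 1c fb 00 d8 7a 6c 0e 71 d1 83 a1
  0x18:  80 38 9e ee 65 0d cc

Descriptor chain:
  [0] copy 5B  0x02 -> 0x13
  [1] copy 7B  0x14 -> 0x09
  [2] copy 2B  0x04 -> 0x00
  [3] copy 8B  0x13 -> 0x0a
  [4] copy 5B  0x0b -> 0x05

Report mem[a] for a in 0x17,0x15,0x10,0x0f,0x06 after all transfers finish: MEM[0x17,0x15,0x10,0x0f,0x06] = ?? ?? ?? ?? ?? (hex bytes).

D0: mem[0x13..0x17] <- [6f 29 01 d7 5f]
D1: mem[0x09..0x0f] <- [29 01 d7 5f 80 38 9e]
D2: mem[0x00..0x01] <- [01 d7]
D3: mem[0x0a..0x11] <- [6f 29 01 d7 5f 80 38 9e]
D4: mem[0x05..0x09] <- [29 01 d7 5f 80]
query mem[0x17]=0x5f, mem[0x15]=0x01, mem[0x10]=0x38, mem[0x0f]=0x80, mem[0x06]=0x01

MEM[0x17,0x15,0x10,0x0f,0x06] = 5f 01 38 80 01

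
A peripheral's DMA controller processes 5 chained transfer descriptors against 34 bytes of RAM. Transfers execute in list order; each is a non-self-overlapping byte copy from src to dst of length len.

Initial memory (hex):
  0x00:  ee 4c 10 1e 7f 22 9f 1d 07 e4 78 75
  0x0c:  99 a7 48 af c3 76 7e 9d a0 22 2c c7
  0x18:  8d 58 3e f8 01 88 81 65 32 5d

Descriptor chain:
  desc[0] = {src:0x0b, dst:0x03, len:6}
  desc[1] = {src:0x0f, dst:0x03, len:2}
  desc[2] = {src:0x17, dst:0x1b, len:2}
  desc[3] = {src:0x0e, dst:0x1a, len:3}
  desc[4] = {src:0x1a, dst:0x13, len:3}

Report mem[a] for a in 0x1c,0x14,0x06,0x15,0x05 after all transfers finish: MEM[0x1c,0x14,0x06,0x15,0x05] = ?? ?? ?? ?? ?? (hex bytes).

#0 dst[0x03+6] := {0x75,0x99,0xa7,0x48,0xaf,0xc3}
#1 dst[0x03+2] := {0xaf,0xc3}
#2 dst[0x1b+2] := {0xc7,0x8d}
#3 dst[0x1a+3] := {0x48,0xaf,0xc3}
#4 dst[0x13+3] := {0x48,0xaf,0xc3}
query mem[0x1c]=0xc3, mem[0x14]=0xaf, mem[0x06]=0x48, mem[0x15]=0xc3, mem[0x05]=0xa7

MEM[0x1c,0x14,0x06,0x15,0x05] = c3 af 48 c3 a7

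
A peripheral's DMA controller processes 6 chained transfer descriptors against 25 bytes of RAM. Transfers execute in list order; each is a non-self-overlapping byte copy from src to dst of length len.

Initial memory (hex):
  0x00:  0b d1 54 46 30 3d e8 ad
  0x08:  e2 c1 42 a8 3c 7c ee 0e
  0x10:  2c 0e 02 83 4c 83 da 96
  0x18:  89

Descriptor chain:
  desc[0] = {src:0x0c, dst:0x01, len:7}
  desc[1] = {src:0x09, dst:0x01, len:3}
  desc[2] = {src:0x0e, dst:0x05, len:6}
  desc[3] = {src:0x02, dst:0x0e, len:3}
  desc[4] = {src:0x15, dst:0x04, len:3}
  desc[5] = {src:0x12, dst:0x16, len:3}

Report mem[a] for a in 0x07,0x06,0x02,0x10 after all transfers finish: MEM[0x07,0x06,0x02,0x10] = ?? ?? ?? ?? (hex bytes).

MEM[0x07,0x06,0x02,0x10] = 2c 96 42 0e

[0] 0x0c->0x01 len=7 : 3c 7c ee 0e 2c 0e 02
[1] 0x09->0x01 len=3 : c1 42 a8
[2] 0x0e->0x05 len=6 : ee 0e 2c 0e 02 83
[3] 0x02->0x0e len=3 : 42 a8 0e
[4] 0x15->0x04 len=3 : 83 da 96
[5] 0x12->0x16 len=3 : 02 83 4c
query mem[0x07]=0x2c, mem[0x06]=0x96, mem[0x02]=0x42, mem[0x10]=0x0e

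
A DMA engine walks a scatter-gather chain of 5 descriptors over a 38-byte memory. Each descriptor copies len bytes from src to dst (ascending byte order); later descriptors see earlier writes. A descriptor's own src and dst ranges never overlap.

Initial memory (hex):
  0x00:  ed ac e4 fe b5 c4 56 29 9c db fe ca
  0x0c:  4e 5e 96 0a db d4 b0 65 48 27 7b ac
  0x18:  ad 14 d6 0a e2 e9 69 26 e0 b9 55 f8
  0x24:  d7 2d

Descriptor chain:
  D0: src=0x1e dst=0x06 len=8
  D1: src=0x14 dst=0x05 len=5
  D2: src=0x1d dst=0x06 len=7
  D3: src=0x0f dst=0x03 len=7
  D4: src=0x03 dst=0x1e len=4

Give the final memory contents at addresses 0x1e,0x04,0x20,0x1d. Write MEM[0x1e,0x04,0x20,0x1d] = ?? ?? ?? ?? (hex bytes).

[0] 0x1e->0x06 len=8 : 69 26 e0 b9 55 f8 d7 2d
[1] 0x14->0x05 len=5 : 48 27 7b ac ad
[2] 0x1d->0x06 len=7 : e9 69 26 e0 b9 55 f8
[3] 0x0f->0x03 len=7 : 0a db d4 b0 65 48 27
[4] 0x03->0x1e len=4 : 0a db d4 b0
query mem[0x1e]=0x0a, mem[0x04]=0xdb, mem[0x20]=0xd4, mem[0x1d]=0xe9

MEM[0x1e,0x04,0x20,0x1d] = 0a db d4 e9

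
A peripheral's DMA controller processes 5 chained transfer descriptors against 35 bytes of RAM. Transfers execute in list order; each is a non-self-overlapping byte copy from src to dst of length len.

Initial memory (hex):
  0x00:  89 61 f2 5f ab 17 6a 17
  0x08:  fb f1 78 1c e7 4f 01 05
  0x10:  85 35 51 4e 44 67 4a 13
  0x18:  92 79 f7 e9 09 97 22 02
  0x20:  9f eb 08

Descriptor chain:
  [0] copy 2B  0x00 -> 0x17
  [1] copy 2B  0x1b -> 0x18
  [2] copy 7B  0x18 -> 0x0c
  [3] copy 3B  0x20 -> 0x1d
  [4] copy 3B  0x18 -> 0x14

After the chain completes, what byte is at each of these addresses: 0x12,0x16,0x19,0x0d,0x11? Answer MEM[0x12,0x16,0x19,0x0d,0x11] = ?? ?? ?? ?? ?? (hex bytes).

MEM[0x12,0x16,0x19,0x0d,0x11] = 22 f7 09 09 97

  after D0: wrote 2B at 0x17 = 8961
  after D1: wrote 2B at 0x18 = e909
  after D2: wrote 7B at 0x0c = e909f7e9099722
  after D3: wrote 3B at 0x1d = 9feb08
  after D4: wrote 3B at 0x14 = e909f7
query mem[0x12]=0x22, mem[0x16]=0xf7, mem[0x19]=0x09, mem[0x0d]=0x09, mem[0x11]=0x97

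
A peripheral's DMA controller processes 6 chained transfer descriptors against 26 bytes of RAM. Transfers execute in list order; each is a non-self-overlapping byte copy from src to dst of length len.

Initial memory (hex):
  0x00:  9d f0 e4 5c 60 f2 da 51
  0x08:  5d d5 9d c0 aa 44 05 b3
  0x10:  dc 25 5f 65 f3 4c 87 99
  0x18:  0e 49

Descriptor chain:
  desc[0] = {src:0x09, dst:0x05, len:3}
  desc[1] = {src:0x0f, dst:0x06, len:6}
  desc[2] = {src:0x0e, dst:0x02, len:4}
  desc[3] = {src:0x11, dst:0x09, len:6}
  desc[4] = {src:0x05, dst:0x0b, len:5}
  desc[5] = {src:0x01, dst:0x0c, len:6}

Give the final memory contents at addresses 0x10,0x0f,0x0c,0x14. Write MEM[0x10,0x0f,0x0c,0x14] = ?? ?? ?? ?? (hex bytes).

MEM[0x10,0x0f,0x0c,0x14] = 25 dc f0 f3

  after D0: wrote 3B at 0x05 = d59dc0
  after D1: wrote 6B at 0x06 = b3dc255f65f3
  after D2: wrote 4B at 0x02 = 05b3dc25
  after D3: wrote 6B at 0x09 = 255f65f34c87
  after D4: wrote 5B at 0x0b = 25b3dc2525
  after D5: wrote 6B at 0x0c = f005b3dc25b3
query mem[0x10]=0x25, mem[0x0f]=0xdc, mem[0x0c]=0xf0, mem[0x14]=0xf3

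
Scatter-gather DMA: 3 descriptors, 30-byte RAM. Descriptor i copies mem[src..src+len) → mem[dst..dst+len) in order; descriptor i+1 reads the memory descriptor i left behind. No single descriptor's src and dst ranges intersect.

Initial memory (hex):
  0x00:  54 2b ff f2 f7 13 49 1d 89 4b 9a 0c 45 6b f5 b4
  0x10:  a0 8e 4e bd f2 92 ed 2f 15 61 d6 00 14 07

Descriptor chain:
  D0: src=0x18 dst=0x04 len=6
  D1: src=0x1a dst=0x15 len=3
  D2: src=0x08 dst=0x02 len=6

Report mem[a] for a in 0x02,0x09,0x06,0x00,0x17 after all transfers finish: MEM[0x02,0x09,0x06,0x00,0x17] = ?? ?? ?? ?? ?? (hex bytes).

MEM[0x02,0x09,0x06,0x00,0x17] = 14 07 45 54 14

[0] 0x18->0x04 len=6 : 15 61 d6 00 14 07
[1] 0x1a->0x15 len=3 : d6 00 14
[2] 0x08->0x02 len=6 : 14 07 9a 0c 45 6b
query mem[0x02]=0x14, mem[0x09]=0x07, mem[0x06]=0x45, mem[0x00]=0x54, mem[0x17]=0x14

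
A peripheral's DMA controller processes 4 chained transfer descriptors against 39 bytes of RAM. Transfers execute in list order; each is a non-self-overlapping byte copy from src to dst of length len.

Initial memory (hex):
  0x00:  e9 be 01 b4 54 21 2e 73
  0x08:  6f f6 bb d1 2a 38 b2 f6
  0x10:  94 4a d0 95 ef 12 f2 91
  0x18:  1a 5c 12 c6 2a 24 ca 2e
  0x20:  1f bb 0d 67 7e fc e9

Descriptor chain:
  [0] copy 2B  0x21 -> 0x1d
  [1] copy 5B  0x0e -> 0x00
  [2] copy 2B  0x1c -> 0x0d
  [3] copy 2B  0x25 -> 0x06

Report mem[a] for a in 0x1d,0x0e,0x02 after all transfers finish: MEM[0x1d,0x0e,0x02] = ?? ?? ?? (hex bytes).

  after D0: wrote 2B at 0x1d = bb0d
  after D1: wrote 5B at 0x00 = b2f6944ad0
  after D2: wrote 2B at 0x0d = 2abb
  after D3: wrote 2B at 0x06 = fce9
query mem[0x1d]=0xbb, mem[0x0e]=0xbb, mem[0x02]=0x94

MEM[0x1d,0x0e,0x02] = bb bb 94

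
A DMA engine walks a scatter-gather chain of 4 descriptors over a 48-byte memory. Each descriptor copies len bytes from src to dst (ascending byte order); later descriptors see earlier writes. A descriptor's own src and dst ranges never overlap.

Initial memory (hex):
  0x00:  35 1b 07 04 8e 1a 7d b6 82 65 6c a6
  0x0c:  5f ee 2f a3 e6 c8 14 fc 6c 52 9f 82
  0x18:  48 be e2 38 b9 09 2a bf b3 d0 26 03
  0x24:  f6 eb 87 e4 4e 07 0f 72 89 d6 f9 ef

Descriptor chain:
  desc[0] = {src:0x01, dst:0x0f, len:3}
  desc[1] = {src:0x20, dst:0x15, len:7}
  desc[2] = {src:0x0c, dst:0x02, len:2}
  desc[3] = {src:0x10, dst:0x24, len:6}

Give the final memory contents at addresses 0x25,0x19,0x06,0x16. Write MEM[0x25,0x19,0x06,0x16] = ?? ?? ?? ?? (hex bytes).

#0 dst[0x0f+3] := {0x1b,0x07,0x04}
#1 dst[0x15+7] := {0xb3,0xd0,0x26,0x03,0xf6,0xeb,0x87}
#2 dst[0x02+2] := {0x5f,0xee}
#3 dst[0x24+6] := {0x07,0x04,0x14,0xfc,0x6c,0xb3}
query mem[0x25]=0x04, mem[0x19]=0xf6, mem[0x06]=0x7d, mem[0x16]=0xd0

MEM[0x25,0x19,0x06,0x16] = 04 f6 7d d0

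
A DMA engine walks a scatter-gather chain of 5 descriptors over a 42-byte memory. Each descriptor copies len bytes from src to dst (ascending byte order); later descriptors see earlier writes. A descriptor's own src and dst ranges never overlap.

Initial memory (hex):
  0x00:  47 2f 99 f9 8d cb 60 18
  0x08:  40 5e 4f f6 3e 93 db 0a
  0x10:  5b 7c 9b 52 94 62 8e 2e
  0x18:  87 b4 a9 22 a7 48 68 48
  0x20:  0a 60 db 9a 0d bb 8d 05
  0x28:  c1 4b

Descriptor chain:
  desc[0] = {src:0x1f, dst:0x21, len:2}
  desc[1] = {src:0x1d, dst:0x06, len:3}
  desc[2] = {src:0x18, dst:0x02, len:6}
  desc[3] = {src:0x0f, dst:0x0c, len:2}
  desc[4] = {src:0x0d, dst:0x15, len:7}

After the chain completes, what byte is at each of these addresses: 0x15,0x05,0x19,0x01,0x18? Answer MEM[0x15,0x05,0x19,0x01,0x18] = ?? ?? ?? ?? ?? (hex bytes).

MEM[0x15,0x05,0x19,0x01,0x18] = 5b 22 7c 2f 5b

  after D0: wrote 2B at 0x21 = 480a
  after D1: wrote 3B at 0x06 = 486848
  after D2: wrote 6B at 0x02 = 87b4a922a748
  after D3: wrote 2B at 0x0c = 0a5b
  after D4: wrote 7B at 0x15 = 5bdb0a5b7c9b52
query mem[0x15]=0x5b, mem[0x05]=0x22, mem[0x19]=0x7c, mem[0x01]=0x2f, mem[0x18]=0x5b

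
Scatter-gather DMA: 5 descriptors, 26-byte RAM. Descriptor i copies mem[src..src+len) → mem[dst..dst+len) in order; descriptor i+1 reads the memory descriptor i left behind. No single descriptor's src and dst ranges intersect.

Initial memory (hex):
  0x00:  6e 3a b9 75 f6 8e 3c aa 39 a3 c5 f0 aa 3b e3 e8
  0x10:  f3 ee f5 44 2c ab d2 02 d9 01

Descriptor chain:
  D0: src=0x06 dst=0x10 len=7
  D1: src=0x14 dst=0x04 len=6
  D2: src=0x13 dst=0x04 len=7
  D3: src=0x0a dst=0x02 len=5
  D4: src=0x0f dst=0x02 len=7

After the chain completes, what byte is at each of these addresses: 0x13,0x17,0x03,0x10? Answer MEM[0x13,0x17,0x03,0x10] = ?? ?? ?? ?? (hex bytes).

MEM[0x13,0x17,0x03,0x10] = a3 02 3c 3c

D0: mem[0x10..0x16] <- [3c aa 39 a3 c5 f0 aa]
D1: mem[0x04..0x09] <- [c5 f0 aa 02 d9 01]
D2: mem[0x04..0x0a] <- [a3 c5 f0 aa 02 d9 01]
D3: mem[0x02..0x06] <- [01 f0 aa 3b e3]
D4: mem[0x02..0x08] <- [e8 3c aa 39 a3 c5 f0]
query mem[0x13]=0xa3, mem[0x17]=0x02, mem[0x03]=0x3c, mem[0x10]=0x3c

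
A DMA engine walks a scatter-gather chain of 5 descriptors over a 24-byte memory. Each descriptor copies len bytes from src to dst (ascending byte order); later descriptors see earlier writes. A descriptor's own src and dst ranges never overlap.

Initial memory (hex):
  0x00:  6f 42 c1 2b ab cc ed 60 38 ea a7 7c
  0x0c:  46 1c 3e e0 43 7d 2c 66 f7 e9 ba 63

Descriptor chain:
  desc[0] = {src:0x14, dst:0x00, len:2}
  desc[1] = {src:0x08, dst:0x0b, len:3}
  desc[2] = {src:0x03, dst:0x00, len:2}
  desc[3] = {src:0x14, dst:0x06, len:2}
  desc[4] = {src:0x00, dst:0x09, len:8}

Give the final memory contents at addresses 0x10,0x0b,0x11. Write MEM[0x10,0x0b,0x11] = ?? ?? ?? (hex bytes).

D0: mem[0x00..0x01] <- [f7 e9]
D1: mem[0x0b..0x0d] <- [38 ea a7]
D2: mem[0x00..0x01] <- [2b ab]
D3: mem[0x06..0x07] <- [f7 e9]
D4: mem[0x09..0x10] <- [2b ab c1 2b ab cc f7 e9]
query mem[0x10]=0xe9, mem[0x0b]=0xc1, mem[0x11]=0x7d

MEM[0x10,0x0b,0x11] = e9 c1 7d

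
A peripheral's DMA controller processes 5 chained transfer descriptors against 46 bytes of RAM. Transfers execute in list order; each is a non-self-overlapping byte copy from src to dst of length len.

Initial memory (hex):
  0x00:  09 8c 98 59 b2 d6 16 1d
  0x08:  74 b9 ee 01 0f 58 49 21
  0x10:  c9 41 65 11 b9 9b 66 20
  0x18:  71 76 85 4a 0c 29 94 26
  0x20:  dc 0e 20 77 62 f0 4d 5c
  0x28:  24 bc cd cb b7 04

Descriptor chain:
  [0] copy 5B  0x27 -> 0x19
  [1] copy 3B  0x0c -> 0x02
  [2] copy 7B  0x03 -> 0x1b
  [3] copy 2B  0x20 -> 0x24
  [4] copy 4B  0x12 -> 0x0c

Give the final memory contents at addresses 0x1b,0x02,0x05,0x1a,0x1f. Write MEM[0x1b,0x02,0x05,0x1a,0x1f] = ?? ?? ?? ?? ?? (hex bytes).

MEM[0x1b,0x02,0x05,0x1a,0x1f] = 58 0f d6 24 1d

#0 dst[0x19+5] := {0x5c,0x24,0xbc,0xcd,0xcb}
#1 dst[0x02+3] := {0x0f,0x58,0x49}
#2 dst[0x1b+7] := {0x58,0x49,0xd6,0x16,0x1d,0x74,0xb9}
#3 dst[0x24+2] := {0x74,0xb9}
#4 dst[0x0c+4] := {0x65,0x11,0xb9,0x9b}
query mem[0x1b]=0x58, mem[0x02]=0x0f, mem[0x05]=0xd6, mem[0x1a]=0x24, mem[0x1f]=0x1d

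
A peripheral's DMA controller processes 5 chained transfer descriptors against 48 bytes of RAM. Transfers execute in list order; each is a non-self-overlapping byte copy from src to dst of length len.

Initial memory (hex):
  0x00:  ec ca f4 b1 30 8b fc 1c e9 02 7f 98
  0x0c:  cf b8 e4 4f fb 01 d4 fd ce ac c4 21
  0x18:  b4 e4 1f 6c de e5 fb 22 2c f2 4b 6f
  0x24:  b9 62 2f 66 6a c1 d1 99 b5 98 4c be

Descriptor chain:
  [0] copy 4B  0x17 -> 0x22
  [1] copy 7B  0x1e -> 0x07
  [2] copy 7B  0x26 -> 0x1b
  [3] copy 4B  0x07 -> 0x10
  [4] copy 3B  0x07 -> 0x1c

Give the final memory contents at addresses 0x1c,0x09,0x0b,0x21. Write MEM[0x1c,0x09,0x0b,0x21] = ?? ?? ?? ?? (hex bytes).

MEM[0x1c,0x09,0x0b,0x21] = fb 2c 21 b5

[0] 0x17->0x22 len=4 : 21 b4 e4 1f
[1] 0x1e->0x07 len=7 : fb 22 2c f2 21 b4 e4
[2] 0x26->0x1b len=7 : 2f 66 6a c1 d1 99 b5
[3] 0x07->0x10 len=4 : fb 22 2c f2
[4] 0x07->0x1c len=3 : fb 22 2c
query mem[0x1c]=0xfb, mem[0x09]=0x2c, mem[0x0b]=0x21, mem[0x21]=0xb5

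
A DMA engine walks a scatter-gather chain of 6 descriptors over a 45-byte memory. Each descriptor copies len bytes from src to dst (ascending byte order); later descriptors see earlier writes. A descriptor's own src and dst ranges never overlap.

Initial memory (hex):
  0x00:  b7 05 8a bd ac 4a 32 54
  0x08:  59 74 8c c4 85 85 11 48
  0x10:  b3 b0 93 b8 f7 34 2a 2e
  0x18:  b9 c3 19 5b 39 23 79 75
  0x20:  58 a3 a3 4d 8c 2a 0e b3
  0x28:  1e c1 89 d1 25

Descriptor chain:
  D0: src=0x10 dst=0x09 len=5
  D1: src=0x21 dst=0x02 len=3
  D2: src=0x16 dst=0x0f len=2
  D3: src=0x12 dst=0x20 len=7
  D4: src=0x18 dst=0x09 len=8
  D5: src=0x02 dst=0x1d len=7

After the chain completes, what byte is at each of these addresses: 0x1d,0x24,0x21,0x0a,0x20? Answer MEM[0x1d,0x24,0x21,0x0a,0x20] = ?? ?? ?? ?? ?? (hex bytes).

#0 dst[0x09+5] := {0xb3,0xb0,0x93,0xb8,0xf7}
#1 dst[0x02+3] := {0xa3,0xa3,0x4d}
#2 dst[0x0f+2] := {0x2a,0x2e}
#3 dst[0x20+7] := {0x93,0xb8,0xf7,0x34,0x2a,0x2e,0xb9}
#4 dst[0x09+8] := {0xb9,0xc3,0x19,0x5b,0x39,0x23,0x79,0x75}
#5 dst[0x1d+7] := {0xa3,0xa3,0x4d,0x4a,0x32,0x54,0x59}
query mem[0x1d]=0xa3, mem[0x24]=0x2a, mem[0x21]=0x32, mem[0x0a]=0xc3, mem[0x20]=0x4a

MEM[0x1d,0x24,0x21,0x0a,0x20] = a3 2a 32 c3 4a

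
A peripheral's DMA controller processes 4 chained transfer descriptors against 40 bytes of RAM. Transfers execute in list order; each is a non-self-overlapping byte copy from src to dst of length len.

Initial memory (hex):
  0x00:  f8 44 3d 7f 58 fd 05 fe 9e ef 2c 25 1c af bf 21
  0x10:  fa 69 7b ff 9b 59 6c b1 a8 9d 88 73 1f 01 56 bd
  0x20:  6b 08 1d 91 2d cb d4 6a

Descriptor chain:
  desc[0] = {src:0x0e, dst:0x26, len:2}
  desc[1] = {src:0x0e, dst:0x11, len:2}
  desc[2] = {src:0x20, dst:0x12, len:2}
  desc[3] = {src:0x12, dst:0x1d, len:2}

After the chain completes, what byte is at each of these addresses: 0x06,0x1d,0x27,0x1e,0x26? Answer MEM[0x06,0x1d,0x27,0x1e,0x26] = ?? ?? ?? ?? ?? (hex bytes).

MEM[0x06,0x1d,0x27,0x1e,0x26] = 05 6b 21 08 bf

#0 dst[0x26+2] := {0xbf,0x21}
#1 dst[0x11+2] := {0xbf,0x21}
#2 dst[0x12+2] := {0x6b,0x08}
#3 dst[0x1d+2] := {0x6b,0x08}
query mem[0x06]=0x05, mem[0x1d]=0x6b, mem[0x27]=0x21, mem[0x1e]=0x08, mem[0x26]=0xbf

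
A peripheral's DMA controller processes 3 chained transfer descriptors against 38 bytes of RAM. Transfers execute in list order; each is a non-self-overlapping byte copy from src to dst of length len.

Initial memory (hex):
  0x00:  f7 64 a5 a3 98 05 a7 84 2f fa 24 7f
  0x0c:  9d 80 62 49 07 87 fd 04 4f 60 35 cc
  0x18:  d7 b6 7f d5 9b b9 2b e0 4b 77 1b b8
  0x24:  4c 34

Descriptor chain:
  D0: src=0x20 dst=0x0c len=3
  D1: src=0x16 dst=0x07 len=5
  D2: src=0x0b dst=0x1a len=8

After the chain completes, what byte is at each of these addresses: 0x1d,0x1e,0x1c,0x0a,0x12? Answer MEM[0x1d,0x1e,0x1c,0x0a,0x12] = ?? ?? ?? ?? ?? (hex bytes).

MEM[0x1d,0x1e,0x1c,0x0a,0x12] = 1b 49 77 b6 fd

D0: mem[0x0c..0x0e] <- [4b 77 1b]
D1: mem[0x07..0x0b] <- [35 cc d7 b6 7f]
D2: mem[0x1a..0x21] <- [7f 4b 77 1b 49 07 87 fd]
query mem[0x1d]=0x1b, mem[0x1e]=0x49, mem[0x1c]=0x77, mem[0x0a]=0xb6, mem[0x12]=0xfd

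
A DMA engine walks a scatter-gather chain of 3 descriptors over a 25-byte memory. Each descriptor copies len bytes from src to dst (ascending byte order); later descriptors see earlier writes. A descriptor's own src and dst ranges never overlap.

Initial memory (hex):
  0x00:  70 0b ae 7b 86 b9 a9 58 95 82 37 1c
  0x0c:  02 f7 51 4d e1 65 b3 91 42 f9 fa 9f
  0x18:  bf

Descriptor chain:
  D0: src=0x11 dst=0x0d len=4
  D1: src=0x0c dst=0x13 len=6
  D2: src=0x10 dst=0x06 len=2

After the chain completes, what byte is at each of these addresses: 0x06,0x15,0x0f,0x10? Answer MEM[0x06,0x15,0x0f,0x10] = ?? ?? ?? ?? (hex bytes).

  after D0: wrote 4B at 0x0d = 65b39142
  after D1: wrote 6B at 0x13 = 0265b3914265
  after D2: wrote 2B at 0x06 = 4265
query mem[0x06]=0x42, mem[0x15]=0xb3, mem[0x0f]=0x91, mem[0x10]=0x42

MEM[0x06,0x15,0x0f,0x10] = 42 b3 91 42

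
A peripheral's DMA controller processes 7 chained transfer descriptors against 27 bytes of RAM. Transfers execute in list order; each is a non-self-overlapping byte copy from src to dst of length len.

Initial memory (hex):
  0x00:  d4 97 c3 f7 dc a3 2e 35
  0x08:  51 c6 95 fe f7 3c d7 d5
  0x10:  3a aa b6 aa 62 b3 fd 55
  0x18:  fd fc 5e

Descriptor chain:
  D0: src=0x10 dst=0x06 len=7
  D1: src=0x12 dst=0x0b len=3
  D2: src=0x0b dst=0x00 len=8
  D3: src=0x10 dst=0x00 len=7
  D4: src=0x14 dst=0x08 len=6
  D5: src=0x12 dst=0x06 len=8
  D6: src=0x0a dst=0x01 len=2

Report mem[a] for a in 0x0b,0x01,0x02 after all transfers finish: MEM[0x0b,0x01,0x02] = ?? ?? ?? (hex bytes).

MEM[0x0b,0x01,0x02] = 55 fd 55

#0 dst[0x06+7] := {0x3a,0xaa,0xb6,0xaa,0x62,0xb3,0xfd}
#1 dst[0x0b+3] := {0xb6,0xaa,0x62}
#2 dst[0x00+8] := {0xb6,0xaa,0x62,0xd7,0xd5,0x3a,0xaa,0xb6}
#3 dst[0x00+7] := {0x3a,0xaa,0xb6,0xaa,0x62,0xb3,0xfd}
#4 dst[0x08+6] := {0x62,0xb3,0xfd,0x55,0xfd,0xfc}
#5 dst[0x06+8] := {0xb6,0xaa,0x62,0xb3,0xfd,0x55,0xfd,0xfc}
#6 dst[0x01+2] := {0xfd,0x55}
query mem[0x0b]=0x55, mem[0x01]=0xfd, mem[0x02]=0x55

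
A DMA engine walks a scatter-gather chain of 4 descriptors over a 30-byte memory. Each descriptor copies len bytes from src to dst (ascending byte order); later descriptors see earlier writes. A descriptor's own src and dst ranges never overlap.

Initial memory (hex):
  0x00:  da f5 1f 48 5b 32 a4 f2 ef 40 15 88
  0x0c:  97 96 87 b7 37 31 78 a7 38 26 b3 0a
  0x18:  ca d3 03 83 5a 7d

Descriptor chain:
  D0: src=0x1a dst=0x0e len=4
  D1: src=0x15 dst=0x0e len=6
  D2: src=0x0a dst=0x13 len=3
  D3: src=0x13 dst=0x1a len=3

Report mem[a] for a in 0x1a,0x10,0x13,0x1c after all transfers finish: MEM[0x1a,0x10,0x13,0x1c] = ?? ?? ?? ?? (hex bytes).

#0 dst[0x0e+4] := {0x03,0x83,0x5a,0x7d}
#1 dst[0x0e+6] := {0x26,0xb3,0x0a,0xca,0xd3,0x03}
#2 dst[0x13+3] := {0x15,0x88,0x97}
#3 dst[0x1a+3] := {0x15,0x88,0x97}
query mem[0x1a]=0x15, mem[0x10]=0x0a, mem[0x13]=0x15, mem[0x1c]=0x97

MEM[0x1a,0x10,0x13,0x1c] = 15 0a 15 97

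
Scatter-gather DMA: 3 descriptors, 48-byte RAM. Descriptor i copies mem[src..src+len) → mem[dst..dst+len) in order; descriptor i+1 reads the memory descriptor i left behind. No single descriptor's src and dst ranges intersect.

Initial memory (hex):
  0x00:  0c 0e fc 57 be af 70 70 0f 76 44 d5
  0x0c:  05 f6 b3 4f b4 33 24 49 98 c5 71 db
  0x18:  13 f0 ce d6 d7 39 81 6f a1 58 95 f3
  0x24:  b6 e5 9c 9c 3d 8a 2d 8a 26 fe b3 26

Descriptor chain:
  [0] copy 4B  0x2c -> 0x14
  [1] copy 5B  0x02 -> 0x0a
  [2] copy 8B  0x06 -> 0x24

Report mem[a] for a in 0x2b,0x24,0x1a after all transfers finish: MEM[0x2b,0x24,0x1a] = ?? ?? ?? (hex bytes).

[0] 0x2c->0x14 len=4 : 26 fe b3 26
[1] 0x02->0x0a len=5 : fc 57 be af 70
[2] 0x06->0x24 len=8 : 70 70 0f 76 fc 57 be af
query mem[0x2b]=0xaf, mem[0x24]=0x70, mem[0x1a]=0xce

MEM[0x2b,0x24,0x1a] = af 70 ce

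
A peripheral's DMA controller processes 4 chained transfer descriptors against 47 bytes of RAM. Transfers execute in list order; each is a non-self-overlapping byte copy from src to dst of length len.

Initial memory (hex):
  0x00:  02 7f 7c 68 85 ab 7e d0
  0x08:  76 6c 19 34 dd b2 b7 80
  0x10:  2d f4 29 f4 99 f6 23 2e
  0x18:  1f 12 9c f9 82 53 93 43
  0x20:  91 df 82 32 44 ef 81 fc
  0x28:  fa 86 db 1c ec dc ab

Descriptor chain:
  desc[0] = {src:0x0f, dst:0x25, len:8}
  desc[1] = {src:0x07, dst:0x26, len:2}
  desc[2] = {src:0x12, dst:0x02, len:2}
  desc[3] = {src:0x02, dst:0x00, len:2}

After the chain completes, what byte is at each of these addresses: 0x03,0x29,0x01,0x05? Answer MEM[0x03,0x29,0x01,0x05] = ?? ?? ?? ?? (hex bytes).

[0] 0x0f->0x25 len=8 : 80 2d f4 29 f4 99 f6 23
[1] 0x07->0x26 len=2 : d0 76
[2] 0x12->0x02 len=2 : 29 f4
[3] 0x02->0x00 len=2 : 29 f4
query mem[0x03]=0xf4, mem[0x29]=0xf4, mem[0x01]=0xf4, mem[0x05]=0xab

MEM[0x03,0x29,0x01,0x05] = f4 f4 f4 ab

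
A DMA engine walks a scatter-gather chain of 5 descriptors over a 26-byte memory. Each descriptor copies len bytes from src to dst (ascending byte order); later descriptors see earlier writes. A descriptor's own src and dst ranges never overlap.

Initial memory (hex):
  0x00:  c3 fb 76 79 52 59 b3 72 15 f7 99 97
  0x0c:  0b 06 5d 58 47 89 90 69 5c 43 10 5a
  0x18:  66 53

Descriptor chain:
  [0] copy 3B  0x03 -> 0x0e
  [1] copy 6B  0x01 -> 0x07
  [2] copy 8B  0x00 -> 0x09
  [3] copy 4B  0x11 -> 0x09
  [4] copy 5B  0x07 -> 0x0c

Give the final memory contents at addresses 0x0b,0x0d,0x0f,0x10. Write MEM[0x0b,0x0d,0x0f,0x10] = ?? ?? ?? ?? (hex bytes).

  after D0: wrote 3B at 0x0e = 795259
  after D1: wrote 6B at 0x07 = fb76795259b3
  after D2: wrote 8B at 0x09 = c3fb76795259b3fb
  after D3: wrote 4B at 0x09 = 8990695c
  after D4: wrote 5B at 0x0c = fb76899069
query mem[0x0b]=0x69, mem[0x0d]=0x76, mem[0x0f]=0x90, mem[0x10]=0x69

MEM[0x0b,0x0d,0x0f,0x10] = 69 76 90 69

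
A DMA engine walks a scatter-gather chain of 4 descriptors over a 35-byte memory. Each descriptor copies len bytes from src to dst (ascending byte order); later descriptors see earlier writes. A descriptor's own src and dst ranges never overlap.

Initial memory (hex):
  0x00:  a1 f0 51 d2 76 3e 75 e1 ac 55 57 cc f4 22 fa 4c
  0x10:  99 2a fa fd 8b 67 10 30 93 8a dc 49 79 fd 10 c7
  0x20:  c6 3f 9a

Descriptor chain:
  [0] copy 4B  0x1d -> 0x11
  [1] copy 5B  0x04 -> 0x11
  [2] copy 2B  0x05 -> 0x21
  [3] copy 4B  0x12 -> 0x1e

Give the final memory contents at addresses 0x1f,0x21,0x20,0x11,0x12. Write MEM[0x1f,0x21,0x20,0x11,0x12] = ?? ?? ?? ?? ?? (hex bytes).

#0 dst[0x11+4] := {0xfd,0x10,0xc7,0xc6}
#1 dst[0x11+5] := {0x76,0x3e,0x75,0xe1,0xac}
#2 dst[0x21+2] := {0x3e,0x75}
#3 dst[0x1e+4] := {0x3e,0x75,0xe1,0xac}
query mem[0x1f]=0x75, mem[0x21]=0xac, mem[0x20]=0xe1, mem[0x11]=0x76, mem[0x12]=0x3e

MEM[0x1f,0x21,0x20,0x11,0x12] = 75 ac e1 76 3e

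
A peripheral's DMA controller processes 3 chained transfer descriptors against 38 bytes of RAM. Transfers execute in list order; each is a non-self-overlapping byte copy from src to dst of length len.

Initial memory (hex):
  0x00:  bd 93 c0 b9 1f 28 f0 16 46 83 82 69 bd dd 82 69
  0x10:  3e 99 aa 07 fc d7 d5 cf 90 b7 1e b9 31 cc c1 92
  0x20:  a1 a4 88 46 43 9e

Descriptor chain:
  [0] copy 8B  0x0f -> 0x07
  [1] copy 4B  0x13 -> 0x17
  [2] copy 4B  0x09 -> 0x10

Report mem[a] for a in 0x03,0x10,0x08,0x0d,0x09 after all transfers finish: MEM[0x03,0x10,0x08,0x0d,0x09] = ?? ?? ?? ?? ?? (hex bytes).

MEM[0x03,0x10,0x08,0x0d,0x09] = b9 99 3e d7 99

[0] 0x0f->0x07 len=8 : 69 3e 99 aa 07 fc d7 d5
[1] 0x13->0x17 len=4 : 07 fc d7 d5
[2] 0x09->0x10 len=4 : 99 aa 07 fc
query mem[0x03]=0xb9, mem[0x10]=0x99, mem[0x08]=0x3e, mem[0x0d]=0xd7, mem[0x09]=0x99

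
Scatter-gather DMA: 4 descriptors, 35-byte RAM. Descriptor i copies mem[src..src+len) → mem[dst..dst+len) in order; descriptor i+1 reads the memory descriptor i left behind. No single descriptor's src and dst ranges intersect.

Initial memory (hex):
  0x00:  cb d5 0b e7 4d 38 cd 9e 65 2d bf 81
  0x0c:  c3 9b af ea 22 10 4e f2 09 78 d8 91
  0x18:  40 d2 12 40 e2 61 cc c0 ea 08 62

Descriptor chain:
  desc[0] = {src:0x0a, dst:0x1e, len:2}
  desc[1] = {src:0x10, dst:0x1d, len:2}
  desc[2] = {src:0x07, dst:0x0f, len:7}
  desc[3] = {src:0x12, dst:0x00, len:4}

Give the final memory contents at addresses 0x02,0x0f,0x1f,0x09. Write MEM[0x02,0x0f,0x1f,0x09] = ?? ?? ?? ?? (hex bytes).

D0: mem[0x1e..0x1f] <- [bf 81]
D1: mem[0x1d..0x1e] <- [22 10]
D2: mem[0x0f..0x15] <- [9e 65 2d bf 81 c3 9b]
D3: mem[0x00..0x03] <- [bf 81 c3 9b]
query mem[0x02]=0xc3, mem[0x0f]=0x9e, mem[0x1f]=0x81, mem[0x09]=0x2d

MEM[0x02,0x0f,0x1f,0x09] = c3 9e 81 2d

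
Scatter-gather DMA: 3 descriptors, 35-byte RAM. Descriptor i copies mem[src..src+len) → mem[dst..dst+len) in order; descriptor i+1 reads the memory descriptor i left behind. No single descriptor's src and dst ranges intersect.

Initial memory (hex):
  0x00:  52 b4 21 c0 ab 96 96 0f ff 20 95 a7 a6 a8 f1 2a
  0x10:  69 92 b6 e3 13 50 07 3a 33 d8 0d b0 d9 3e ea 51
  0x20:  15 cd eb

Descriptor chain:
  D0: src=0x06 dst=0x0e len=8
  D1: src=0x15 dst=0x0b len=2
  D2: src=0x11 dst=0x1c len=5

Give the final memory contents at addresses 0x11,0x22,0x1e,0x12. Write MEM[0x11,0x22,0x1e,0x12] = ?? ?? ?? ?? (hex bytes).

MEM[0x11,0x22,0x1e,0x12] = 20 eb a7 95

#0 dst[0x0e+8] := {0x96,0x0f,0xff,0x20,0x95,0xa7,0xa6,0xa8}
#1 dst[0x0b+2] := {0xa8,0x07}
#2 dst[0x1c+5] := {0x20,0x95,0xa7,0xa6,0xa8}
query mem[0x11]=0x20, mem[0x22]=0xeb, mem[0x1e]=0xa7, mem[0x12]=0x95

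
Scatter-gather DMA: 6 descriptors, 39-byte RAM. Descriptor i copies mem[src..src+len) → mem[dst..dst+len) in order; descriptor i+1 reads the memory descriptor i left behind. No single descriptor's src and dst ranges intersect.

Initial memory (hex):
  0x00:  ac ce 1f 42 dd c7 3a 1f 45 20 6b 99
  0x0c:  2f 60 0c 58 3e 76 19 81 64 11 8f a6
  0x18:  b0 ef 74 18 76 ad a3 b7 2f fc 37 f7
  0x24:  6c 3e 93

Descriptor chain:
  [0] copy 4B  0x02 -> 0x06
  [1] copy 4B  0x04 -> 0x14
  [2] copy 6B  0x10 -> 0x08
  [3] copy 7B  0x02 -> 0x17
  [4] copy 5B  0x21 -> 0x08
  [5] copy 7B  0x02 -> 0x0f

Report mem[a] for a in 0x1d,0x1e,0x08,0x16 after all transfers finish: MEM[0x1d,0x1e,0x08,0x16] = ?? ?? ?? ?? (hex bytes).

MEM[0x1d,0x1e,0x08,0x16] = 3e a3 fc 1f

D0: mem[0x06..0x09] <- [1f 42 dd c7]
D1: mem[0x14..0x17] <- [dd c7 1f 42]
D2: mem[0x08..0x0d] <- [3e 76 19 81 dd c7]
D3: mem[0x17..0x1d] <- [1f 42 dd c7 1f 42 3e]
D4: mem[0x08..0x0c] <- [fc 37 f7 6c 3e]
D5: mem[0x0f..0x15] <- [1f 42 dd c7 1f 42 fc]
query mem[0x1d]=0x3e, mem[0x1e]=0xa3, mem[0x08]=0xfc, mem[0x16]=0x1f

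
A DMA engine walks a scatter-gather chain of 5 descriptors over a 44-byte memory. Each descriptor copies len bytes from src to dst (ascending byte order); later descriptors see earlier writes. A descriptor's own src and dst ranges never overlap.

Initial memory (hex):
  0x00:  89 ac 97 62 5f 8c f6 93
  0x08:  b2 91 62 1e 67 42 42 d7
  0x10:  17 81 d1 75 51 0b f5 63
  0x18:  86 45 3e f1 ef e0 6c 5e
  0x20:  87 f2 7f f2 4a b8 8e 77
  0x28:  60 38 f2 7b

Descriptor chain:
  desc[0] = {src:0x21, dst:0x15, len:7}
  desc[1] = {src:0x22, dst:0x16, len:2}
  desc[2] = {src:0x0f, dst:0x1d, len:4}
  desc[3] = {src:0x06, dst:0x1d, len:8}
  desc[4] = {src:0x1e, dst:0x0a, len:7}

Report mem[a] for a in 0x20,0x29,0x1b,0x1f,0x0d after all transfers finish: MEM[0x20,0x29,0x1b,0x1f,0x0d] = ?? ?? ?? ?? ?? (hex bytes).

[0] 0x21->0x15 len=7 : f2 7f f2 4a b8 8e 77
[1] 0x22->0x16 len=2 : 7f f2
[2] 0x0f->0x1d len=4 : d7 17 81 d1
[3] 0x06->0x1d len=8 : f6 93 b2 91 62 1e 67 42
[4] 0x1e->0x0a len=7 : 93 b2 91 62 1e 67 42
query mem[0x20]=0x91, mem[0x29]=0x38, mem[0x1b]=0x77, mem[0x1f]=0xb2, mem[0x0d]=0x62

MEM[0x20,0x29,0x1b,0x1f,0x0d] = 91 38 77 b2 62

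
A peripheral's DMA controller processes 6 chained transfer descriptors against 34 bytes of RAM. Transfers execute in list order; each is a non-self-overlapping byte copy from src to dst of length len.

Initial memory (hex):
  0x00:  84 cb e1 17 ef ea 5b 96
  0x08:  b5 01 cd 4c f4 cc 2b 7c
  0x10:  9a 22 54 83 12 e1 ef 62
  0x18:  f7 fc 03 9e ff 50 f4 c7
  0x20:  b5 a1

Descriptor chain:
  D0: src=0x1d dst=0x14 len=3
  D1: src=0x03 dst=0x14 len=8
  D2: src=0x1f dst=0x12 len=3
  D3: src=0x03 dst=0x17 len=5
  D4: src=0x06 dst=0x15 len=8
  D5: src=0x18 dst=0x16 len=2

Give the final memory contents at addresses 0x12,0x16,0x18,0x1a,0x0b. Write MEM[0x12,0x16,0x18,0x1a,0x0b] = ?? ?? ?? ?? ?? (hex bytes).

#0 dst[0x14+3] := {0x50,0xf4,0xc7}
#1 dst[0x14+8] := {0x17,0xef,0xea,0x5b,0x96,0xb5,0x01,0xcd}
#2 dst[0x12+3] := {0xc7,0xb5,0xa1}
#3 dst[0x17+5] := {0x17,0xef,0xea,0x5b,0x96}
#4 dst[0x15+8] := {0x5b,0x96,0xb5,0x01,0xcd,0x4c,0xf4,0xcc}
#5 dst[0x16+2] := {0x01,0xcd}
query mem[0x12]=0xc7, mem[0x16]=0x01, mem[0x18]=0x01, mem[0x1a]=0x4c, mem[0x0b]=0x4c

MEM[0x12,0x16,0x18,0x1a,0x0b] = c7 01 01 4c 4c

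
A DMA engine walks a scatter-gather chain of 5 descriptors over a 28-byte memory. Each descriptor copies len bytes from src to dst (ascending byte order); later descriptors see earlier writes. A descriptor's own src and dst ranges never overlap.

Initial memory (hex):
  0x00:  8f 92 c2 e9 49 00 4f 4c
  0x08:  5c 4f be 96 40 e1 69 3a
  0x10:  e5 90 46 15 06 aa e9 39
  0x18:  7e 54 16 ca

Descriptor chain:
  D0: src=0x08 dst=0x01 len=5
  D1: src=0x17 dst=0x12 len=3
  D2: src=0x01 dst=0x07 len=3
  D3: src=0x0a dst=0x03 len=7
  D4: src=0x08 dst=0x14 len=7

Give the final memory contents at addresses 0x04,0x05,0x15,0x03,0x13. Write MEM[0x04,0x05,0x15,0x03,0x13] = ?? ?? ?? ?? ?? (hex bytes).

  after D0: wrote 5B at 0x01 = 5c4fbe9640
  after D1: wrote 3B at 0x12 = 397e54
  after D2: wrote 3B at 0x07 = 5c4fbe
  after D3: wrote 7B at 0x03 = be9640e1693ae5
  after D4: wrote 7B at 0x14 = 3ae5be9640e169
query mem[0x04]=0x96, mem[0x05]=0x40, mem[0x15]=0xe5, mem[0x03]=0xbe, mem[0x13]=0x7e

MEM[0x04,0x05,0x15,0x03,0x13] = 96 40 e5 be 7e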